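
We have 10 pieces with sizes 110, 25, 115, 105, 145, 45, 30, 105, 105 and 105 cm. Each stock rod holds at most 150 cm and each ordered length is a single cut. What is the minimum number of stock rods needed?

7

Total = 145 + 115 + 110 + 105 + 105 + 105 + 105 + 45 + 30 + 25 = 890 cm.
Lower bound: ⌈890/150⌉ = 6 stock rods.
Also, 7 pieces each exceed 75 cm, and no two of those can share a stock rod, so at least 7 stock rods are needed.
A packing using 7 stock rods:
  stock rod 1: 145 = 145
  stock rod 2: 115 + 30 = 145
  stock rod 3: 110 + 25 = 135
  stock rod 4: 105 + 45 = 150
  stock rod 5: 105 = 105
  stock rod 6: 105 = 105
  stock rod 7: 105 = 105
This matches the lower bound, so 7 is optimal.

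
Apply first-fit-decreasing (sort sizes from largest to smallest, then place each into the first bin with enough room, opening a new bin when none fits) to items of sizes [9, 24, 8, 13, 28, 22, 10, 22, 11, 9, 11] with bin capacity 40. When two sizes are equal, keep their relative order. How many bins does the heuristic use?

Sorted descending: 28, 24, 22, 22, 13, 11, 11, 10, 9, 9, 8.
  28 → bin 1 (new)  [load 28/40]
  24 → bin 2 (new)  [load 24/40]
  22 → bin 3 (new)  [load 22/40]
  22 → bin 4 (new)  [load 22/40]
  13 → bin 2  [load 37/40]
  11 → bin 1  [load 39/40]
  11 → bin 3  [load 33/40]
  10 → bin 4  [load 32/40]
  9 → bin 5 (new)  [load 9/40]
  9 → bin 5  [load 18/40]
  8 → bin 4  [load 40/40]
5 bins opened.

5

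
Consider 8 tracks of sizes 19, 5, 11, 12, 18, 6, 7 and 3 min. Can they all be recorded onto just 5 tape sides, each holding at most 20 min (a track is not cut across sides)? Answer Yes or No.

Yes

A valid assignment using 5 tape sides:
  side 1: 19 = 19
  side 2: 18 = 18
  side 3: 12 + 7 = 19
  side 4: 11 + 6 + 3 = 20
  side 5: 5 = 5
Every load is within 20 min, so 5 tape sides suffice.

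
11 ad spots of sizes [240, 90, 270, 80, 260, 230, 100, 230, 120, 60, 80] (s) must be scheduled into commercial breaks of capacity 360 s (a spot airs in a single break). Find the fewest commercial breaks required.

6

Total = 270 + 260 + 240 + 230 + 230 + 120 + 100 + 90 + 80 + 80 + 60 = 1760 s.
Lower bound: ⌈1760/360⌉ = 5 commercial breaks.
A packing using 6 commercial breaks:
  break 1: 270 + 90 = 360
  break 2: 260 + 100 = 360
  break 3: 240 + 120 = 360
  break 4: 230 + 80 = 310
  break 5: 230 + 80 = 310
  break 6: 60 = 60
No arrangement into 5 commercial breaks stays within capacity, so 6 is optimal.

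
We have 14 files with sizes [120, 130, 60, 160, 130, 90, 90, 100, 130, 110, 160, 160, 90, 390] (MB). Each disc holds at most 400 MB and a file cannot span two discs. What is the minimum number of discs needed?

5

Total = 390 + 160 + 160 + 160 + 130 + 130 + 130 + 120 + 110 + 100 + 90 + 90 + 90 + 60 = 1920 MB.
Lower bound: ⌈1920/400⌉ = 5 discs.
A packing using 5 discs:
  disc 1: 390 = 390
  disc 2: 160 + 160 + 60 = 380
  disc 3: 160 + 130 + 110 = 400
  disc 4: 130 + 130 + 120 = 380
  disc 5: 100 + 90 + 90 + 90 = 370
This matches the lower bound, so 5 is optimal.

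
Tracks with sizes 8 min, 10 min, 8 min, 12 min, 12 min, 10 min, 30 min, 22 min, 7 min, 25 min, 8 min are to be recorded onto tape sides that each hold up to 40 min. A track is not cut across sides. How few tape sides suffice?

Total = 30 + 25 + 22 + 12 + 12 + 10 + 10 + 8 + 8 + 8 + 7 = 152 min.
Lower bound: ⌈152/40⌉ = 4 tape sides.
A packing using 4 tape sides:
  side 1: 30 + 10 = 40
  side 2: 25 + 12 = 37
  side 3: 22 + 10 + 8 = 40
  side 4: 12 + 8 + 8 + 7 = 35
This matches the lower bound, so 4 is optimal.

4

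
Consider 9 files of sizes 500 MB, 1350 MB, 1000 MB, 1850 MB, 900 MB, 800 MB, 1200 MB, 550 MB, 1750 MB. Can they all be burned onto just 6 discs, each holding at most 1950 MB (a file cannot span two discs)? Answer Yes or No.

A valid assignment using 6 discs:
  disc 1: 1850 = 1850
  disc 2: 1750 = 1750
  disc 3: 1350 + 550 = 1900
  disc 4: 1200 + 500 = 1700
  disc 5: 1000 + 900 = 1900
  disc 6: 800 = 800
Every load is within 1950 MB, so 6 discs suffice.

Yes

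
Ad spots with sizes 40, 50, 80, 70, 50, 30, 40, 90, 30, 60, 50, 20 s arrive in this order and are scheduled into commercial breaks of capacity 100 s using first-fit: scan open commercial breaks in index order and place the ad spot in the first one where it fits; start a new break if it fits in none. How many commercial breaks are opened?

  40 → break 1 (new)  [load 40/100]
  50 → break 1  [load 90/100]
  80 → break 2 (new)  [load 80/100]
  70 → break 3 (new)  [load 70/100]
  50 → break 4 (new)  [load 50/100]
  30 → break 3  [load 100/100]
  40 → break 4  [load 90/100]
  90 → break 5 (new)  [load 90/100]
  30 → break 6 (new)  [load 30/100]
  60 → break 6  [load 90/100]
  50 → break 7 (new)  [load 50/100]
  20 → break 2  [load 100/100]
7 commercial breaks opened.

7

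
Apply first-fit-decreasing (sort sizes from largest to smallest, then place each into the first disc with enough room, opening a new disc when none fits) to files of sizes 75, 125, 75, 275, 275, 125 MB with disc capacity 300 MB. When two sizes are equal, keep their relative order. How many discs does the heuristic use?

4

Sorted descending: 275, 275, 125, 125, 75, 75.
  275 → disc 1 (new)  [load 275/300]
  275 → disc 2 (new)  [load 275/300]
  125 → disc 3 (new)  [load 125/300]
  125 → disc 3  [load 250/300]
  75 → disc 4 (new)  [load 75/300]
  75 → disc 4  [load 150/300]
4 discs opened.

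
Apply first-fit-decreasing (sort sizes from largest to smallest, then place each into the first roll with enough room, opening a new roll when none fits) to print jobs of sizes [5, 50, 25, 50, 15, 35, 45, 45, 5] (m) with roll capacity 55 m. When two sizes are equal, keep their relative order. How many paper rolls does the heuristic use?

Sorted descending: 50, 50, 45, 45, 35, 25, 15, 5, 5.
  50 → roll 1 (new)  [load 50/55]
  50 → roll 2 (new)  [load 50/55]
  45 → roll 3 (new)  [load 45/55]
  45 → roll 4 (new)  [load 45/55]
  35 → roll 5 (new)  [load 35/55]
  25 → roll 6 (new)  [load 25/55]
  15 → roll 5  [load 50/55]
  5 → roll 1  [load 55/55]
  5 → roll 2  [load 55/55]
6 paper rolls opened.

6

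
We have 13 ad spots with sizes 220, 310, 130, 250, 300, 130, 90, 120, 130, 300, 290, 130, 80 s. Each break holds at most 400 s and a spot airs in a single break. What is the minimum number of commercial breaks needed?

Total = 310 + 300 + 300 + 290 + 250 + 220 + 130 + 130 + 130 + 130 + 120 + 90 + 80 = 2480 s.
Lower bound: ⌈2480/400⌉ = 7 commercial breaks.
A packing using 7 commercial breaks:
  break 1: 310 + 90 = 400
  break 2: 300 + 80 = 380
  break 3: 300 = 300
  break 4: 290 = 290
  break 5: 250 + 130 = 380
  break 6: 220 + 130 = 350
  break 7: 130 + 130 + 120 = 380
This matches the lower bound, so 7 is optimal.

7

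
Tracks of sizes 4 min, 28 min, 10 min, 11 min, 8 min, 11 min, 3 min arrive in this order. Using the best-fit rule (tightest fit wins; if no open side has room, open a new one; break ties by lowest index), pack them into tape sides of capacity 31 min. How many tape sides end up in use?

  4 → side 1 (new)  [load 4/31]
  28 → side 2 (new)  [load 28/31]
  10 → side 1  [load 14/31]
  11 → side 1  [load 25/31]
  8 → side 3 (new)  [load 8/31]
  11 → side 3  [load 19/31]
  3 → side 2  [load 31/31]
3 tape sides opened.

3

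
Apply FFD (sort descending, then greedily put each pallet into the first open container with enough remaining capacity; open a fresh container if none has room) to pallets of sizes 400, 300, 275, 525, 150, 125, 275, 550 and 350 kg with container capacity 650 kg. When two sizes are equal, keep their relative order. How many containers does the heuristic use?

Sorted descending: 550, 525, 400, 350, 300, 275, 275, 150, 125.
  550 → container 1 (new)  [load 550/650]
  525 → container 2 (new)  [load 525/650]
  400 → container 3 (new)  [load 400/650]
  350 → container 4 (new)  [load 350/650]
  300 → container 4  [load 650/650]
  275 → container 5 (new)  [load 275/650]
  275 → container 5  [load 550/650]
  150 → container 3  [load 550/650]
  125 → container 2  [load 650/650]
5 containers opened.

5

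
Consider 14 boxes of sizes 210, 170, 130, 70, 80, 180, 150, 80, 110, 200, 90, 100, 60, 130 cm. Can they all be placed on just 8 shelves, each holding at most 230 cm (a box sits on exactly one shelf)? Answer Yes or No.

Total = 1760 cm; ⌈1760/230⌉ = 8.
The bound of 8 does not rule out 8, but exhaustive search shows no assignment into 8 shelves of capacity 230 cm exists — the minimum is 9.

No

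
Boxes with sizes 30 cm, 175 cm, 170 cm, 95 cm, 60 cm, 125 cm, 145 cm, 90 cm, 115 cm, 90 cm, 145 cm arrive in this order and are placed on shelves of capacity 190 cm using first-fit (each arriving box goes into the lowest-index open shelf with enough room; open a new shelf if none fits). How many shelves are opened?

8

  30 → shelf 1 (new)  [load 30/190]
  175 → shelf 2 (new)  [load 175/190]
  170 → shelf 3 (new)  [load 170/190]
  95 → shelf 1  [load 125/190]
  60 → shelf 1  [load 185/190]
  125 → shelf 4 (new)  [load 125/190]
  145 → shelf 5 (new)  [load 145/190]
  90 → shelf 6 (new)  [load 90/190]
  115 → shelf 7 (new)  [load 115/190]
  90 → shelf 6  [load 180/190]
  145 → shelf 8 (new)  [load 145/190]
8 shelves opened.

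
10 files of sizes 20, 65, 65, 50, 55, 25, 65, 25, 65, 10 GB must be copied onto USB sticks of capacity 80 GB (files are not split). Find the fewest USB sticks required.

Total = 65 + 65 + 65 + 65 + 55 + 50 + 25 + 25 + 20 + 10 = 445 GB.
Lower bound: ⌈445/80⌉ = 6 USB sticks.
A packing using 7 USB sticks:
  USB stick 1: 65 + 10 = 75
  USB stick 2: 65 = 65
  USB stick 3: 65 = 65
  USB stick 4: 65 = 65
  USB stick 5: 55 + 25 = 80
  USB stick 6: 50 + 25 = 75
  USB stick 7: 20 = 20
No arrangement into 6 USB sticks stays within capacity, so 7 is optimal.

7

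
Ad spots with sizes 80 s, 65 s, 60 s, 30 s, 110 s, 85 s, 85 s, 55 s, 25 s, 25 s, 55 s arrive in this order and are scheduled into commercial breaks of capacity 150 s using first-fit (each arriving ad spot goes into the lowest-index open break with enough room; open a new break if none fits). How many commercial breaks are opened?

  80 → break 1 (new)  [load 80/150]
  65 → break 1  [load 145/150]
  60 → break 2 (new)  [load 60/150]
  30 → break 2  [load 90/150]
  110 → break 3 (new)  [load 110/150]
  85 → break 4 (new)  [load 85/150]
  85 → break 5 (new)  [load 85/150]
  55 → break 2  [load 145/150]
  25 → break 3  [load 135/150]
  25 → break 4  [load 110/150]
  55 → break 5  [load 140/150]
5 commercial breaks opened.

5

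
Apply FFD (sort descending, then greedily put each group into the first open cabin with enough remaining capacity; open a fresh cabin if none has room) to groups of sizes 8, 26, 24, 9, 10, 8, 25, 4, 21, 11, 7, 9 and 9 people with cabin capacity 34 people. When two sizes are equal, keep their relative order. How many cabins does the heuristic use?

6

Sorted descending: 26, 25, 24, 21, 11, 10, 9, 9, 9, 8, 8, 7, 4.
  26 → cabin 1 (new)  [load 26/34]
  25 → cabin 2 (new)  [load 25/34]
  24 → cabin 3 (new)  [load 24/34]
  21 → cabin 4 (new)  [load 21/34]
  11 → cabin 4  [load 32/34]
  10 → cabin 3  [load 34/34]
  9 → cabin 2  [load 34/34]
  9 → cabin 5 (new)  [load 9/34]
  9 → cabin 5  [load 18/34]
  8 → cabin 1  [load 34/34]
  8 → cabin 5  [load 26/34]
  7 → cabin 5  [load 33/34]
  4 → cabin 6 (new)  [load 4/34]
6 cabins opened.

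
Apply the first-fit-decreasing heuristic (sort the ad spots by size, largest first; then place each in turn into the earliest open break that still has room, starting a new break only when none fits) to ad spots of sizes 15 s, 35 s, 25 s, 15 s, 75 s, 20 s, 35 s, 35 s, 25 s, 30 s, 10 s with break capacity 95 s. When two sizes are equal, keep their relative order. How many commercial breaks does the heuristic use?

4

Sorted descending: 75, 35, 35, 35, 30, 25, 25, 20, 15, 15, 10.
  75 → break 1 (new)  [load 75/95]
  35 → break 2 (new)  [load 35/95]
  35 → break 2  [load 70/95]
  35 → break 3 (new)  [load 35/95]
  30 → break 3  [load 65/95]
  25 → break 2  [load 95/95]
  25 → break 3  [load 90/95]
  20 → break 1  [load 95/95]
  15 → break 4 (new)  [load 15/95]
  15 → break 4  [load 30/95]
  10 → break 4  [load 40/95]
4 commercial breaks opened.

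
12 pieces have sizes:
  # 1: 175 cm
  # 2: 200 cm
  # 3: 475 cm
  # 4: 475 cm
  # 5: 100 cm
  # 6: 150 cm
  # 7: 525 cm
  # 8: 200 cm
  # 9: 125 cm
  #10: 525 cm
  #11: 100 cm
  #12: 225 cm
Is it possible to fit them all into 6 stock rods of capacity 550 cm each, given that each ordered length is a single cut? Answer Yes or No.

No

Total = 3275 cm; ⌈3275/550⌉ = 6.
The bound of 6 does not rule out 6, but exhaustive search shows no assignment into 6 stock rods of capacity 550 cm exists — the minimum is 7.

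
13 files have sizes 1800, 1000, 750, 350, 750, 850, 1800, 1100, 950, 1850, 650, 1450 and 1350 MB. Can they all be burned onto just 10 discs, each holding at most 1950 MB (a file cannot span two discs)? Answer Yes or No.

Yes

A valid assignment using 9 discs:
  disc 1: 1850 = 1850
  disc 2: 1800 = 1800
  disc 3: 1800 = 1800
  disc 4: 1450 + 350 = 1800
  disc 5: 1350 = 1350
  disc 6: 1100 + 850 = 1950
  disc 7: 1000 + 950 = 1950
  disc 8: 750 + 750 = 1500
  disc 9: 650 = 650
That uses only 9 ≤ 10, so 10 discs are enough.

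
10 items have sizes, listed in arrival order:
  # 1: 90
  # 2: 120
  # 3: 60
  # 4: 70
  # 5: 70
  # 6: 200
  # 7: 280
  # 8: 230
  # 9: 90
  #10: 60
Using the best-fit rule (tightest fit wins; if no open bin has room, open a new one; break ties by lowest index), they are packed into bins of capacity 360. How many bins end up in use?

4

  90 → bin 1 (new)  [load 90/360]
  120 → bin 1  [load 210/360]
  60 → bin 1  [load 270/360]
  70 → bin 1  [load 340/360]
  70 → bin 2 (new)  [load 70/360]
  200 → bin 2  [load 270/360]
  280 → bin 3 (new)  [load 280/360]
  230 → bin 4 (new)  [load 230/360]
  90 → bin 2  [load 360/360]
  60 → bin 3  [load 340/360]
4 bins opened.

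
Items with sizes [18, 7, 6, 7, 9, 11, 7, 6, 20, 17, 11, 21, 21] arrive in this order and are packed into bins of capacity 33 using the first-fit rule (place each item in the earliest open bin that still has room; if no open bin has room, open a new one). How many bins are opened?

6

  18 → bin 1 (new)  [load 18/33]
  7 → bin 1  [load 25/33]
  6 → bin 1  [load 31/33]
  7 → bin 2 (new)  [load 7/33]
  9 → bin 2  [load 16/33]
  11 → bin 2  [load 27/33]
  7 → bin 3 (new)  [load 7/33]
  6 → bin 2  [load 33/33]
  20 → bin 3  [load 27/33]
  17 → bin 4 (new)  [load 17/33]
  11 → bin 4  [load 28/33]
  21 → bin 5 (new)  [load 21/33]
  21 → bin 6 (new)  [load 21/33]
6 bins opened.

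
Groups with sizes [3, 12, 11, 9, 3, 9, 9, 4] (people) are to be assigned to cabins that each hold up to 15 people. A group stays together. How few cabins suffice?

5

Total = 12 + 11 + 9 + 9 + 9 + 4 + 3 + 3 = 60 people.
Lower bound: ⌈60/15⌉ = 4 cabins.
Also, 5 groups each exceed 15/2 people, and no two of those can share a cabin, so at least 5 cabins are needed.
A packing using 5 cabins:
  cabin 1: 12 + 3 = 15
  cabin 2: 11 + 4 = 15
  cabin 3: 9 + 3 = 12
  cabin 4: 9 = 9
  cabin 5: 9 = 9
This matches the lower bound, so 5 is optimal.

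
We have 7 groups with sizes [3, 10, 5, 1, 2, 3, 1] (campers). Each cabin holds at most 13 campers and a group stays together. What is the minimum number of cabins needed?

2

Total = 10 + 5 + 3 + 3 + 2 + 1 + 1 = 25 campers.
Lower bound: ⌈25/13⌉ = 2 cabins.
A packing using 2 cabins:
  cabin 1: 10 + 3 = 13
  cabin 2: 5 + 3 + 2 + 1 + 1 = 12
This matches the lower bound, so 2 is optimal.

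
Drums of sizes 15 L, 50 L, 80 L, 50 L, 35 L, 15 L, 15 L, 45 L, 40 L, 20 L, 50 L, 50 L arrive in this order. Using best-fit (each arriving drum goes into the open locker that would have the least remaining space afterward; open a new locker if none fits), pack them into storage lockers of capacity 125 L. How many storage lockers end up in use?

  15 → locker 1 (new)  [load 15/125]
  50 → locker 1  [load 65/125]
  80 → locker 2 (new)  [load 80/125]
  50 → locker 1  [load 115/125]
  35 → locker 2  [load 115/125]
  15 → locker 3 (new)  [load 15/125]
  15 → locker 3  [load 30/125]
  45 → locker 3  [load 75/125]
  40 → locker 3  [load 115/125]
  20 → locker 4 (new)  [load 20/125]
  50 → locker 4  [load 70/125]
  50 → locker 4  [load 120/125]
4 storage lockers opened.

4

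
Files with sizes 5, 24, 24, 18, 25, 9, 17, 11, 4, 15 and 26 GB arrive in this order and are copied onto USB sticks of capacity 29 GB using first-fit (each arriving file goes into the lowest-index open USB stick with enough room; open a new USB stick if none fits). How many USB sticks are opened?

  5 → USB stick 1 (new)  [load 5/29]
  24 → USB stick 1  [load 29/29]
  24 → USB stick 2 (new)  [load 24/29]
  18 → USB stick 3 (new)  [load 18/29]
  25 → USB stick 4 (new)  [load 25/29]
  9 → USB stick 3  [load 27/29]
  17 → USB stick 5 (new)  [load 17/29]
  11 → USB stick 5  [load 28/29]
  4 → USB stick 2  [load 28/29]
  15 → USB stick 6 (new)  [load 15/29]
  26 → USB stick 7 (new)  [load 26/29]
7 USB sticks opened.

7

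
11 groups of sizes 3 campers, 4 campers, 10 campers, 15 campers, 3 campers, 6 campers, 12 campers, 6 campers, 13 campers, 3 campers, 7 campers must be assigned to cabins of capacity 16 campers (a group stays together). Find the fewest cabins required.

Total = 15 + 13 + 12 + 10 + 7 + 6 + 6 + 4 + 3 + 3 + 3 = 82 campers.
Lower bound: ⌈82/16⌉ = 6 cabins.
A packing using 6 cabins:
  cabin 1: 15 = 15
  cabin 2: 13 + 3 = 16
  cabin 3: 12 + 4 = 16
  cabin 4: 10 + 6 = 16
  cabin 5: 7 + 6 + 3 = 16
  cabin 6: 3 = 3
This matches the lower bound, so 6 is optimal.

6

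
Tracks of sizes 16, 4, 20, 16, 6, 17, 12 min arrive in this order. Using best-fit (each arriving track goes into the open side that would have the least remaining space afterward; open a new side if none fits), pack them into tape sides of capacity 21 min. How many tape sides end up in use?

5

  16 → side 1 (new)  [load 16/21]
  4 → side 1  [load 20/21]
  20 → side 2 (new)  [load 20/21]
  16 → side 3 (new)  [load 16/21]
  6 → side 4 (new)  [load 6/21]
  17 → side 5 (new)  [load 17/21]
  12 → side 4  [load 18/21]
5 tape sides opened.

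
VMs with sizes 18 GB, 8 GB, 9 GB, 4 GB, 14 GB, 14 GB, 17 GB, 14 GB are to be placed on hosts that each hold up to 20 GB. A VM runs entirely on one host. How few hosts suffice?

6

Total = 18 + 17 + 14 + 14 + 14 + 9 + 8 + 4 = 98 GB.
Lower bound: ⌈98/20⌉ = 5 hosts.
A packing using 6 hosts:
  host 1: 18 = 18
  host 2: 17 = 17
  host 3: 14 + 4 = 18
  host 4: 14 = 14
  host 5: 14 = 14
  host 6: 9 + 8 = 17
No arrangement into 5 hosts stays within capacity, so 6 is optimal.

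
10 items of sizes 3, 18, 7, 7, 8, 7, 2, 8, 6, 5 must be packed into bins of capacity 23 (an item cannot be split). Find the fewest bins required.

4

Total = 18 + 8 + 8 + 7 + 7 + 7 + 6 + 5 + 3 + 2 = 71.
Lower bound: ⌈71/23⌉ = 4 bins.
A packing using 4 bins:
  bin 1: 18 + 5 = 23
  bin 2: 8 + 8 + 7 = 23
  bin 3: 7 + 7 + 6 + 3 = 23
  bin 4: 2 = 2
This matches the lower bound, so 4 is optimal.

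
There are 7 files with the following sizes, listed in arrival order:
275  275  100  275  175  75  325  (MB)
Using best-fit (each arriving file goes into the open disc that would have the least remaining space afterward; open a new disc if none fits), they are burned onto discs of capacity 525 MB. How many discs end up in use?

4

  275 → disc 1 (new)  [load 275/525]
  275 → disc 2 (new)  [load 275/525]
  100 → disc 1  [load 375/525]
  275 → disc 3 (new)  [load 275/525]
  175 → disc 2  [load 450/525]
  75 → disc 2  [load 525/525]
  325 → disc 4 (new)  [load 325/525]
4 discs opened.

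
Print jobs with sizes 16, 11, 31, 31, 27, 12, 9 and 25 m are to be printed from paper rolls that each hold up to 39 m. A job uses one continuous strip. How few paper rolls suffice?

5

Total = 31 + 31 + 27 + 25 + 16 + 12 + 11 + 9 = 162 m.
Lower bound: ⌈162/39⌉ = 5 paper rolls.
A packing using 5 paper rolls:
  roll 1: 31 = 31
  roll 2: 31 = 31
  roll 3: 27 + 12 = 39
  roll 4: 25 + 11 = 36
  roll 5: 16 + 9 = 25
This matches the lower bound, so 5 is optimal.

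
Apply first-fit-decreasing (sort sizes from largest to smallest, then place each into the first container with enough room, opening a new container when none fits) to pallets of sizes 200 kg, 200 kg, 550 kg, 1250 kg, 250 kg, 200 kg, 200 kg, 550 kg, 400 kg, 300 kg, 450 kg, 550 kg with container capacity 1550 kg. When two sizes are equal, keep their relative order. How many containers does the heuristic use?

4

Sorted descending: 1250, 550, 550, 550, 450, 400, 300, 250, 200, 200, 200, 200.
  1250 → container 1 (new)  [load 1250/1550]
  550 → container 2 (new)  [load 550/1550]
  550 → container 2  [load 1100/1550]
  550 → container 3 (new)  [load 550/1550]
  450 → container 2  [load 1550/1550]
  400 → container 3  [load 950/1550]
  300 → container 1  [load 1550/1550]
  250 → container 3  [load 1200/1550]
  200 → container 3  [load 1400/1550]
  200 → container 4 (new)  [load 200/1550]
  200 → container 4  [load 400/1550]
  200 → container 4  [load 600/1550]
4 containers opened.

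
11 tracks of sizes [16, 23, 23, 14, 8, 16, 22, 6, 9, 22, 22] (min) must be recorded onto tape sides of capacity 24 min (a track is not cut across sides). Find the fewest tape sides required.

8

Total = 23 + 23 + 22 + 22 + 22 + 16 + 16 + 14 + 9 + 8 + 6 = 181 min.
Lower bound: ⌈181/24⌉ = 8 tape sides.
A packing using 8 tape sides:
  side 1: 23 = 23
  side 2: 23 = 23
  side 3: 22 = 22
  side 4: 22 = 22
  side 5: 22 = 22
  side 6: 16 + 8 = 24
  side 7: 16 + 6 = 22
  side 8: 14 + 9 = 23
This matches the lower bound, so 8 is optimal.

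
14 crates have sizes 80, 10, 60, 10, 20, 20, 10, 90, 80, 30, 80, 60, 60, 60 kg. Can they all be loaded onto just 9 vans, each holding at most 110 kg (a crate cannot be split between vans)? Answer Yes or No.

Yes

A valid assignment using 8 vans:
  van 1: 90 + 20 = 110
  van 2: 80 + 30 = 110
  van 3: 80 + 20 + 10 = 110
  van 4: 80 + 10 + 10 = 100
  van 5: 60 = 60
  van 6: 60 = 60
  van 7: 60 = 60
  van 8: 60 = 60
That uses only 8 ≤ 9, so 9 vans are enough.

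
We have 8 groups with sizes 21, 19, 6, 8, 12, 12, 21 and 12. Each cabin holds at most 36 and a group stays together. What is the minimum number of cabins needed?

4

Total = 21 + 21 + 19 + 12 + 12 + 12 + 8 + 6 = 111.
Lower bound: ⌈111/36⌉ = 4 cabins.
A packing using 4 cabins:
  cabin 1: 21 + 12 = 33
  cabin 2: 21 + 12 = 33
  cabin 3: 19 + 12 = 31
  cabin 4: 8 + 6 = 14
This matches the lower bound, so 4 is optimal.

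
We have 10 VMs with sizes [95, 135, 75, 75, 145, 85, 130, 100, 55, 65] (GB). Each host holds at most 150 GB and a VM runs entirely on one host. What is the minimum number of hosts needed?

Total = 145 + 135 + 130 + 100 + 95 + 85 + 75 + 75 + 65 + 55 = 960 GB.
Lower bound: ⌈960/150⌉ = 7 hosts.
A packing using 7 hosts:
  host 1: 145 = 145
  host 2: 135 = 135
  host 3: 130 = 130
  host 4: 100 = 100
  host 5: 95 + 55 = 150
  host 6: 85 + 65 = 150
  host 7: 75 + 75 = 150
This matches the lower bound, so 7 is optimal.

7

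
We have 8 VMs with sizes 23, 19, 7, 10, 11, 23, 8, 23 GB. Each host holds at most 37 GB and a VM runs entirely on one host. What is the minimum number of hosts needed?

Total = 23 + 23 + 23 + 19 + 11 + 10 + 8 + 7 = 124 GB.
Lower bound: ⌈124/37⌉ = 4 hosts.
A packing using 4 hosts:
  host 1: 23 + 11 = 34
  host 2: 23 + 10 = 33
  host 3: 23 + 8 = 31
  host 4: 19 + 7 = 26
This matches the lower bound, so 4 is optimal.

4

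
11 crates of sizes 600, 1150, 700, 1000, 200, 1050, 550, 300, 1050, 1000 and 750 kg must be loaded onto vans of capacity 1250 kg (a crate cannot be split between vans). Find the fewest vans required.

8

Total = 1150 + 1050 + 1050 + 1000 + 1000 + 750 + 700 + 600 + 550 + 300 + 200 = 8350 kg.
Lower bound: ⌈8350/1250⌉ = 7 vans.
A packing using 8 vans:
  van 1: 1150 = 1150
  van 2: 1050 + 200 = 1250
  van 3: 1050 = 1050
  van 4: 1000 = 1000
  van 5: 1000 = 1000
  van 6: 750 + 300 = 1050
  van 7: 700 + 550 = 1250
  van 8: 600 = 600
No arrangement into 7 vans stays within capacity, so 8 is optimal.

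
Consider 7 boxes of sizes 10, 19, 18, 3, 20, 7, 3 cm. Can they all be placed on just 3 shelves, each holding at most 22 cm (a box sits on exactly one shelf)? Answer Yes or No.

No

Total = 80 cm; ⌈80/22⌉ = 4.
At least 4 shelves are required, but only 3 are allowed.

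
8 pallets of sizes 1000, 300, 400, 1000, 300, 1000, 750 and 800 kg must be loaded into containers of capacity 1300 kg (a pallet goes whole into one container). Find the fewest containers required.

Total = 1000 + 1000 + 1000 + 800 + 750 + 400 + 300 + 300 = 5550 kg.
Lower bound: ⌈5550/1300⌉ = 5 containers.
A packing using 5 containers:
  container 1: 1000 + 300 = 1300
  container 2: 1000 + 300 = 1300
  container 3: 1000 = 1000
  container 4: 800 + 400 = 1200
  container 5: 750 = 750
This matches the lower bound, so 5 is optimal.

5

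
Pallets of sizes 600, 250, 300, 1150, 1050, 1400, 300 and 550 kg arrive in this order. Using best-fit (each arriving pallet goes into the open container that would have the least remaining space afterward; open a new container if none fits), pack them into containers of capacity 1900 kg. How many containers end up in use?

  600 → container 1 (new)  [load 600/1900]
  250 → container 1  [load 850/1900]
  300 → container 1  [load 1150/1900]
  1150 → container 2 (new)  [load 1150/1900]
  1050 → container 3 (new)  [load 1050/1900]
  1400 → container 4 (new)  [load 1400/1900]
  300 → container 4  [load 1700/1900]
  550 → container 1  [load 1700/1900]
4 containers opened.

4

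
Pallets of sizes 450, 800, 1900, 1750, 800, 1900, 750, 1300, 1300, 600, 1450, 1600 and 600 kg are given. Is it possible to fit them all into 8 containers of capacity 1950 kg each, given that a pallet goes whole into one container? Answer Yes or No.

No

Total = 15200 kg; ⌈15200/1950⌉ = 8.
The bound of 8 does not rule out 8, but exhaustive search shows no assignment into 8 containers of capacity 1950 kg exists — the minimum is 9.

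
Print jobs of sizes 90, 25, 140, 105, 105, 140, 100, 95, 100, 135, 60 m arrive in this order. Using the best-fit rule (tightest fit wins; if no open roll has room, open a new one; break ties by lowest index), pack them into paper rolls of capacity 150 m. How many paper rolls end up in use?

  90 → roll 1 (new)  [load 90/150]
  25 → roll 1  [load 115/150]
  140 → roll 2 (new)  [load 140/150]
  105 → roll 3 (new)  [load 105/150]
  105 → roll 4 (new)  [load 105/150]
  140 → roll 5 (new)  [load 140/150]
  100 → roll 6 (new)  [load 100/150]
  95 → roll 7 (new)  [load 95/150]
  100 → roll 8 (new)  [load 100/150]
  135 → roll 9 (new)  [load 135/150]
  60 → roll 10 (new)  [load 60/150]
10 paper rolls opened.

10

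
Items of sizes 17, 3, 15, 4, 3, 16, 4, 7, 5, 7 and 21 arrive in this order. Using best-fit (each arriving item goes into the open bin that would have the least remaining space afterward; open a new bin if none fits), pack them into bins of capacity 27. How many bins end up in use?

  17 → bin 1 (new)  [load 17/27]
  3 → bin 1  [load 20/27]
  15 → bin 2 (new)  [load 15/27]
  4 → bin 1  [load 24/27]
  3 → bin 1  [load 27/27]
  16 → bin 3 (new)  [load 16/27]
  4 → bin 3  [load 20/27]
  7 → bin 3  [load 27/27]
  5 → bin 2  [load 20/27]
  7 → bin 2  [load 27/27]
  21 → bin 4 (new)  [load 21/27]
4 bins opened.

4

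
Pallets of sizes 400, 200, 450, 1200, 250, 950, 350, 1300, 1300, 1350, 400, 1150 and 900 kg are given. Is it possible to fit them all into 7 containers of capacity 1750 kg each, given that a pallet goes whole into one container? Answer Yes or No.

A valid assignment using 7 containers:
  container 1: 1350 + 400 = 1750
  container 2: 1300 + 450 = 1750
  container 3: 1300 + 400 = 1700
  container 4: 1200 + 350 + 200 = 1750
  container 5: 1150 + 250 = 1400
  container 6: 950 = 950
  container 7: 900 = 900
Every load is within 1750 kg, so 7 containers suffice.

Yes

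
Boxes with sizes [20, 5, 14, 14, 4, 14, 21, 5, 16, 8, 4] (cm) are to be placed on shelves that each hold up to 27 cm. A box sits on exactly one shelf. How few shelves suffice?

6

Total = 21 + 20 + 16 + 14 + 14 + 14 + 8 + 5 + 5 + 4 + 4 = 125 cm.
Lower bound: ⌈125/27⌉ = 5 shelves.
Also, 6 boxes each exceed 27/2 cm, and no two of those can share a shelf, so at least 6 shelves are needed.
A packing using 6 shelves:
  shelf 1: 21 + 5 = 26
  shelf 2: 20 + 5 = 25
  shelf 3: 16 + 8 = 24
  shelf 4: 14 + 4 + 4 = 22
  shelf 5: 14 = 14
  shelf 6: 14 = 14
This matches the lower bound, so 6 is optimal.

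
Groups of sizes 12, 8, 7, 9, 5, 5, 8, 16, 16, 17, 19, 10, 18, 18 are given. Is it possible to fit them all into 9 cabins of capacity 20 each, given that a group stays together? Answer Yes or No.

Total = 168; ⌈168/20⌉ = 9.
The bound of 9 does not rule out 9, but exhaustive search shows no assignment into 9 cabins of capacity 20 exists — the minimum is 10.

No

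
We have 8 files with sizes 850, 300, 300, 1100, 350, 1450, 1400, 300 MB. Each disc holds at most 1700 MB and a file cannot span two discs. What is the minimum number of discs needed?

4

Total = 1450 + 1400 + 1100 + 850 + 350 + 300 + 300 + 300 = 6050 MB.
Lower bound: ⌈6050/1700⌉ = 4 discs.
A packing using 4 discs:
  disc 1: 1450 = 1450
  disc 2: 1400 + 300 = 1700
  disc 3: 1100 + 350 = 1450
  disc 4: 850 + 300 + 300 = 1450
This matches the lower bound, so 4 is optimal.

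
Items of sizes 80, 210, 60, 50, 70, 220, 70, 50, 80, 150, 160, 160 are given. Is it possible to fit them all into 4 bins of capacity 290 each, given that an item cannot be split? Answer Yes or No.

Total = 1360; ⌈1360/290⌉ = 5.
At least 5 bins are required, but only 4 are allowed.

No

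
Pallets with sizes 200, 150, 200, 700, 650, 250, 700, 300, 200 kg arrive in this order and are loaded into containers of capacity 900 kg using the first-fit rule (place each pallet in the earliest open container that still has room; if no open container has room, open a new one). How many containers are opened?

5

  200 → container 1 (new)  [load 200/900]
  150 → container 1  [load 350/900]
  200 → container 1  [load 550/900]
  700 → container 2 (new)  [load 700/900]
  650 → container 3 (new)  [load 650/900]
  250 → container 1  [load 800/900]
  700 → container 4 (new)  [load 700/900]
  300 → container 5 (new)  [load 300/900]
  200 → container 2  [load 900/900]
5 containers opened.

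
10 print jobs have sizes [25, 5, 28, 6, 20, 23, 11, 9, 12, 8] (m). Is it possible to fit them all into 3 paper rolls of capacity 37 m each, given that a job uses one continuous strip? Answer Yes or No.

Total = 147 m; ⌈147/37⌉ = 4.
At least 4 paper rolls are required, but only 3 are allowed.

No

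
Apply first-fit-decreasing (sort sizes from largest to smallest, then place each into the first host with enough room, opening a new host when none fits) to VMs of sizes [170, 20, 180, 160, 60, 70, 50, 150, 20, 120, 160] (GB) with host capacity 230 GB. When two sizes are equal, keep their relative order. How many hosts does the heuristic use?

6

Sorted descending: 180, 170, 160, 160, 150, 120, 70, 60, 50, 20, 20.
  180 → host 1 (new)  [load 180/230]
  170 → host 2 (new)  [load 170/230]
  160 → host 3 (new)  [load 160/230]
  160 → host 4 (new)  [load 160/230]
  150 → host 5 (new)  [load 150/230]
  120 → host 6 (new)  [load 120/230]
  70 → host 3  [load 230/230]
  60 → host 2  [load 230/230]
  50 → host 1  [load 230/230]
  20 → host 4  [load 180/230]
  20 → host 4  [load 200/230]
6 hosts opened.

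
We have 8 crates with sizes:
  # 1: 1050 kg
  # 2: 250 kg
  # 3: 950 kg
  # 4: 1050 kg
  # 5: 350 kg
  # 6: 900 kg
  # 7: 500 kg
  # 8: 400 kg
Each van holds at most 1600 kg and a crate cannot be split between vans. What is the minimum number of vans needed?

4

Total = 1050 + 1050 + 950 + 900 + 500 + 400 + 350 + 250 = 5450 kg.
Lower bound: ⌈5450/1600⌉ = 4 vans.
A packing using 4 vans:
  van 1: 1050 + 500 = 1550
  van 2: 1050 + 400 = 1450
  van 3: 950 + 350 + 250 = 1550
  van 4: 900 = 900
This matches the lower bound, so 4 is optimal.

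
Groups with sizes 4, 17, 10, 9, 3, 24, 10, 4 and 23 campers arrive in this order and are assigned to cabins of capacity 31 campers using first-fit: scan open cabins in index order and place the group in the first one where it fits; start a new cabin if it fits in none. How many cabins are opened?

4

  4 → cabin 1 (new)  [load 4/31]
  17 → cabin 1  [load 21/31]
  10 → cabin 1  [load 31/31]
  9 → cabin 2 (new)  [load 9/31]
  3 → cabin 2  [load 12/31]
  24 → cabin 3 (new)  [load 24/31]
  10 → cabin 2  [load 22/31]
  4 → cabin 2  [load 26/31]
  23 → cabin 4 (new)  [load 23/31]
4 cabins opened.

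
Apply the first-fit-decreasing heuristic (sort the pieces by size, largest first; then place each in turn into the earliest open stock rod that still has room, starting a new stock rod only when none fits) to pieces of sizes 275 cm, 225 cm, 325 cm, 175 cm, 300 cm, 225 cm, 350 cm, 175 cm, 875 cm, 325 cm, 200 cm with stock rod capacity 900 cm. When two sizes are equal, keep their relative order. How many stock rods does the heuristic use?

4

Sorted descending: 875, 350, 325, 325, 300, 275, 225, 225, 200, 175, 175.
  875 → stock rod 1 (new)  [load 875/900]
  350 → stock rod 2 (new)  [load 350/900]
  325 → stock rod 2  [load 675/900]
  325 → stock rod 3 (new)  [load 325/900]
  300 → stock rod 3  [load 625/900]
  275 → stock rod 3  [load 900/900]
  225 → stock rod 2  [load 900/900]
  225 → stock rod 4 (new)  [load 225/900]
  200 → stock rod 4  [load 425/900]
  175 → stock rod 4  [load 600/900]
  175 → stock rod 4  [load 775/900]
4 stock rods opened.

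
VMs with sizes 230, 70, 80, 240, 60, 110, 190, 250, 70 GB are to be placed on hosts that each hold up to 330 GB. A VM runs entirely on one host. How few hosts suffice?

Total = 250 + 240 + 230 + 190 + 110 + 80 + 70 + 70 + 60 = 1300 GB.
Lower bound: ⌈1300/330⌉ = 4 hosts.
A packing using 5 hosts:
  host 1: 250 + 80 = 330
  host 2: 240 + 70 = 310
  host 3: 230 + 70 = 300
  host 4: 190 + 110 = 300
  host 5: 60 = 60
No arrangement into 4 hosts stays within capacity, so 5 is optimal.

5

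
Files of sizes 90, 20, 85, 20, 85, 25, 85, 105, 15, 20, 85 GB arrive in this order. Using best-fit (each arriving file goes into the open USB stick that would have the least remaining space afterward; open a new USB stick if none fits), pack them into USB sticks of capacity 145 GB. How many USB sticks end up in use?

6

  90 → USB stick 1 (new)  [load 90/145]
  20 → USB stick 1  [load 110/145]
  85 → USB stick 2 (new)  [load 85/145]
  20 → USB stick 1  [load 130/145]
  85 → USB stick 3 (new)  [load 85/145]
  25 → USB stick 2  [load 110/145]
  85 → USB stick 4 (new)  [load 85/145]
  105 → USB stick 5 (new)  [load 105/145]
  15 → USB stick 1  [load 145/145]
  20 → USB stick 2  [load 130/145]
  85 → USB stick 6 (new)  [load 85/145]
6 USB sticks opened.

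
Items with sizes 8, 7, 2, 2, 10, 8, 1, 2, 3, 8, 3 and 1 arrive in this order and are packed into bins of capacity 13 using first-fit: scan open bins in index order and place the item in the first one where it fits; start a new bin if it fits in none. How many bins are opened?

  8 → bin 1 (new)  [load 8/13]
  7 → bin 2 (new)  [load 7/13]
  2 → bin 1  [load 10/13]
  2 → bin 1  [load 12/13]
  10 → bin 3 (new)  [load 10/13]
  8 → bin 4 (new)  [load 8/13]
  1 → bin 1  [load 13/13]
  2 → bin 2  [load 9/13]
  3 → bin 2  [load 12/13]
  8 → bin 5 (new)  [load 8/13]
  3 → bin 3  [load 13/13]
  1 → bin 2  [load 13/13]
5 bins opened.

5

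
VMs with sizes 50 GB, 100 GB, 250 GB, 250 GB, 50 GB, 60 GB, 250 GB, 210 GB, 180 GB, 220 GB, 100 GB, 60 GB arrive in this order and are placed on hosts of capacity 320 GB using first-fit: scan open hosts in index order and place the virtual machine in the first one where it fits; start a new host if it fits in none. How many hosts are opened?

  50 → host 1 (new)  [load 50/320]
  100 → host 1  [load 150/320]
  250 → host 2 (new)  [load 250/320]
  250 → host 3 (new)  [load 250/320]
  50 → host 1  [load 200/320]
  60 → host 1  [load 260/320]
  250 → host 4 (new)  [load 250/320]
  210 → host 5 (new)  [load 210/320]
  180 → host 6 (new)  [load 180/320]
  220 → host 7 (new)  [load 220/320]
  100 → host 5  [load 310/320]
  60 → host 1  [load 320/320]
7 hosts opened.

7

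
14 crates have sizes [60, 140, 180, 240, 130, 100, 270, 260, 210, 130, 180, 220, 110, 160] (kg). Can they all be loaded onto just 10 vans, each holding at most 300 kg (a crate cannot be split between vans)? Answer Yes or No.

A valid assignment using 9 vans:
  van 1: 270 = 270
  van 2: 260 = 260
  van 3: 240 + 60 = 300
  van 4: 220 = 220
  van 5: 210 = 210
  van 6: 180 + 110 = 290
  van 7: 180 + 100 = 280
  van 8: 160 + 140 = 300
  van 9: 130 + 130 = 260
That uses only 9 ≤ 10, so 10 vans are enough.

Yes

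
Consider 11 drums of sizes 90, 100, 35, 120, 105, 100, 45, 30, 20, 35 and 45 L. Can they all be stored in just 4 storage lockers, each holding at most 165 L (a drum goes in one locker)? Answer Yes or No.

Total = 725 L; ⌈725/165⌉ = 5.
At least 5 storage lockers are required, but only 4 are allowed.

No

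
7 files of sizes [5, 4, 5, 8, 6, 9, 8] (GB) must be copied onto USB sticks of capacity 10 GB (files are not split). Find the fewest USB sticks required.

5

Total = 9 + 8 + 8 + 6 + 5 + 5 + 4 = 45 GB.
Lower bound: ⌈45/10⌉ = 5 USB sticks.
A packing using 5 USB sticks:
  USB stick 1: 9 = 9
  USB stick 2: 8 = 8
  USB stick 3: 8 = 8
  USB stick 4: 6 + 4 = 10
  USB stick 5: 5 + 5 = 10
This matches the lower bound, so 5 is optimal.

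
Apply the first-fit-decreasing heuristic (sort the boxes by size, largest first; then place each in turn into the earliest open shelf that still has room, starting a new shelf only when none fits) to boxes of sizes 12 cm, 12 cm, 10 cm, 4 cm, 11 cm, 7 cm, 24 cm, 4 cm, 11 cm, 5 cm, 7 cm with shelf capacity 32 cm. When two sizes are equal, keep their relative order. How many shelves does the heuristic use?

4

Sorted descending: 24, 12, 12, 11, 11, 10, 7, 7, 5, 4, 4.
  24 → shelf 1 (new)  [load 24/32]
  12 → shelf 2 (new)  [load 12/32]
  12 → shelf 2  [load 24/32]
  11 → shelf 3 (new)  [load 11/32]
  11 → shelf 3  [load 22/32]
  10 → shelf 3  [load 32/32]
  7 → shelf 1  [load 31/32]
  7 → shelf 2  [load 31/32]
  5 → shelf 4 (new)  [load 5/32]
  4 → shelf 4  [load 9/32]
  4 → shelf 4  [load 13/32]
4 shelves opened.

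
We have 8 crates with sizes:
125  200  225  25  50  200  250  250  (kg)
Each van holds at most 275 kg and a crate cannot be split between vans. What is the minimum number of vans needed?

Total = 250 + 250 + 225 + 200 + 200 + 125 + 50 + 25 = 1325 kg.
Lower bound: ⌈1325/275⌉ = 5 vans.
A packing using 6 vans:
  van 1: 250 + 25 = 275
  van 2: 250 = 250
  van 3: 225 + 50 = 275
  van 4: 200 = 200
  van 5: 200 = 200
  van 6: 125 = 125
No arrangement into 5 vans stays within capacity, so 6 is optimal.

6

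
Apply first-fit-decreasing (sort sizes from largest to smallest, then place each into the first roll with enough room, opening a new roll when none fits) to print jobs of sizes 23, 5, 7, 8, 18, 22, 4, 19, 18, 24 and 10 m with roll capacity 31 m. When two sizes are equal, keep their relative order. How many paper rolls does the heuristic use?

Sorted descending: 24, 23, 22, 19, 18, 18, 10, 8, 7, 5, 4.
  24 → roll 1 (new)  [load 24/31]
  23 → roll 2 (new)  [load 23/31]
  22 → roll 3 (new)  [load 22/31]
  19 → roll 4 (new)  [load 19/31]
  18 → roll 5 (new)  [load 18/31]
  18 → roll 6 (new)  [load 18/31]
  10 → roll 4  [load 29/31]
  8 → roll 2  [load 31/31]
  7 → roll 1  [load 31/31]
  5 → roll 3  [load 27/31]
  4 → roll 3  [load 31/31]
6 paper rolls opened.

6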